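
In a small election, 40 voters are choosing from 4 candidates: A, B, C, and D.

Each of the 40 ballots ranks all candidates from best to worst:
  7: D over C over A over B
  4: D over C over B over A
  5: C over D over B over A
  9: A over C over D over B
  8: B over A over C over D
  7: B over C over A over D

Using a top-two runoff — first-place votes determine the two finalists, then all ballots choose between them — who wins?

D

Round 1 first-place votes: A 9, B 15, C 5, D 11. B and D advance.
Runoff: B is ranked above D on 15 ballots, D above B on 25.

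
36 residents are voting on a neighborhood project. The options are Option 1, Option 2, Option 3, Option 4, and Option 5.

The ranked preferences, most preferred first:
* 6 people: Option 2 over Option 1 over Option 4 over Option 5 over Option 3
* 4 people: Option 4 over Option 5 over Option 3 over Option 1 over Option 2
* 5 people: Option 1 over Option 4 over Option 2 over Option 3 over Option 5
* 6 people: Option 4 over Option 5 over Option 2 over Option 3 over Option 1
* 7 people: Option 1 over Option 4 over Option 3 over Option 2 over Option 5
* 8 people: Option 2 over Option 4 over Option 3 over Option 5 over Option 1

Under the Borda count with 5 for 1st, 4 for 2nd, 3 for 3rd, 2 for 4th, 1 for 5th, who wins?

Option 1: 6×4 + 4×2 + 5×5 + 6×1 + 7×5 + 8×1 = 106
Option 2: 6×5 + 4×1 + 5×3 + 6×3 + 7×2 + 8×5 = 121
Option 3: 6×1 + 4×3 + 5×2 + 6×2 + 7×3 + 8×3 = 85
Option 4: 6×3 + 4×5 + 5×4 + 6×5 + 7×4 + 8×4 = 148
Option 5: 6×2 + 4×4 + 5×1 + 6×4 + 7×1 + 8×2 = 80

Option 4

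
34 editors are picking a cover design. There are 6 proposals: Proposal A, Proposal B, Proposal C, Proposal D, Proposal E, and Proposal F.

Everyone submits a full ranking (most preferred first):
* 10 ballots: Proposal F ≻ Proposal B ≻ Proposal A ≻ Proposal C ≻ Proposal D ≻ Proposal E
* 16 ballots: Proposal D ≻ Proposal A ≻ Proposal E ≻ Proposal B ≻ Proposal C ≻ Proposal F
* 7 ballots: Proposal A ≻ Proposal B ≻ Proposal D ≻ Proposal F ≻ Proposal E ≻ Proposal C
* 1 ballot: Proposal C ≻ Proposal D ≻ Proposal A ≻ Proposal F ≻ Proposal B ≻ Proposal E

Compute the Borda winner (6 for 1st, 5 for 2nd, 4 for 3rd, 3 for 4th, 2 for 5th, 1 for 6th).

Proposal A: 10×4 + 16×5 + 7×6 + 1×4 = 166
Proposal B: 10×5 + 16×3 + 7×5 + 1×2 = 135
Proposal C: 10×3 + 16×2 + 7×1 + 1×6 = 75
Proposal D: 10×2 + 16×6 + 7×4 + 1×5 = 149
Proposal E: 10×1 + 16×4 + 7×2 + 1×1 = 89
Proposal F: 10×6 + 16×1 + 7×3 + 1×3 = 100

Proposal A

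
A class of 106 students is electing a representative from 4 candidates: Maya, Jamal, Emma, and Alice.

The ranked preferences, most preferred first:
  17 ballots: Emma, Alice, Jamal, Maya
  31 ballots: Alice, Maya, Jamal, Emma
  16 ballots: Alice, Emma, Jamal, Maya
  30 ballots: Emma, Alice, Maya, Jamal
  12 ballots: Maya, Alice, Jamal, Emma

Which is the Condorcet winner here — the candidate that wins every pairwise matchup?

Alice vs Maya: 94–12
Alice vs Jamal: 106–0
Alice vs Emma: 59–47
Alice beats every other candidate.

Alice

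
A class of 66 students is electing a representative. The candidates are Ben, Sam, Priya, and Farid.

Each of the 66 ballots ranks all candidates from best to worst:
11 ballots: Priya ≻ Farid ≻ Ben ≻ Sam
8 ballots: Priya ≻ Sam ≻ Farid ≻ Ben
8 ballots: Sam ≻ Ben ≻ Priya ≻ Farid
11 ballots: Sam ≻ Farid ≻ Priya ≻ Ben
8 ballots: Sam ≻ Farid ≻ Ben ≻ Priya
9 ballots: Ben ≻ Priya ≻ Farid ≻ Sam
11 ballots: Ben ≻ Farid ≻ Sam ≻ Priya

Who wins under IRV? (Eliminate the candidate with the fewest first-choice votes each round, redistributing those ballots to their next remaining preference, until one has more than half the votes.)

Sam

Round 1: Ben 20, Sam 27, Priya 19, Farid 0. Farid eliminated.
Round 2: Ben 20, Sam 27, Priya 19. Priya eliminated.
Round 3: Ben 31, Sam 35. Sam has a majority (≥34).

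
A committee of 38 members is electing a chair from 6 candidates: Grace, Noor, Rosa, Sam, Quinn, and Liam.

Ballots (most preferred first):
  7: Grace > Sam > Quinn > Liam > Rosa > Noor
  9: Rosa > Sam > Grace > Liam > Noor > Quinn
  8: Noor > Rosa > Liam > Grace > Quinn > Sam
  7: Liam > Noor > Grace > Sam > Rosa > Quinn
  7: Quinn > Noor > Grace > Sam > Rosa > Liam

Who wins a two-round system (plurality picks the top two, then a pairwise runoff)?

Round 1 first-place votes: Grace 7, Noor 8, Rosa 9, Sam 0, Quinn 7, Liam 7. Rosa and Noor advance.
Runoff: Rosa is ranked above Noor on 16 ballots, Noor above Rosa on 22.

Noor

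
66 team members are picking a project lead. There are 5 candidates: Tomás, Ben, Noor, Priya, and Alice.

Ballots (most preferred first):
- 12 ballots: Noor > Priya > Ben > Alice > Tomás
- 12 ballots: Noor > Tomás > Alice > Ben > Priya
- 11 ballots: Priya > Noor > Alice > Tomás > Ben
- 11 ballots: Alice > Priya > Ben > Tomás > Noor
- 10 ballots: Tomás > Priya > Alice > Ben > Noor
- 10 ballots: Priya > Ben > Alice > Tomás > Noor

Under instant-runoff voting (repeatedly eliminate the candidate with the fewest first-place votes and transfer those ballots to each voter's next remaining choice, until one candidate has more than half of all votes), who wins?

Round 1: Tomás 10, Ben 0, Noor 24, Priya 21, Alice 11. Ben eliminated.
Round 2: Tomás 10, Noor 24, Priya 21, Alice 11. Tomás eliminated.
Round 3: Noor 24, Priya 31, Alice 11. Alice eliminated.
Round 4: Noor 24, Priya 42. Priya has a majority (≥34).

Priya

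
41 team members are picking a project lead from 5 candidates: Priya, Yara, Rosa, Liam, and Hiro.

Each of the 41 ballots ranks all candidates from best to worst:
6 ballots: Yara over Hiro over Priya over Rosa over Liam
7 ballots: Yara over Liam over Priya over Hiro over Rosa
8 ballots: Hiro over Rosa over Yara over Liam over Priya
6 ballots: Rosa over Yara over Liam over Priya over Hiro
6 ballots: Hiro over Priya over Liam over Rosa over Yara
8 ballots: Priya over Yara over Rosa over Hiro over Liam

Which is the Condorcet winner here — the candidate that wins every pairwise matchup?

Yara vs Priya: 27–14
Yara vs Rosa: 21–20
Yara vs Liam: 35–6
Yara vs Hiro: 27–14
Yara beats every other candidate.

Yara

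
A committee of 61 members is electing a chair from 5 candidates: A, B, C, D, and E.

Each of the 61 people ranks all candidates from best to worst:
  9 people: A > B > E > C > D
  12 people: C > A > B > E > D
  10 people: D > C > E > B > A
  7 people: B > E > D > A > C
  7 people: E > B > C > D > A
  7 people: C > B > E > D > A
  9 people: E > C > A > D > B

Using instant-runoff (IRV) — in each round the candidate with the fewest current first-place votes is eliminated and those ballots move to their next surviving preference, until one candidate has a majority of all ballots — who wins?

E

Round 1: A 9, B 7, C 19, D 10, E 16. B eliminated.
Round 2: A 9, C 19, D 10, E 23. A eliminated.
Round 3: C 19, D 10, E 32. E has a majority (≥31).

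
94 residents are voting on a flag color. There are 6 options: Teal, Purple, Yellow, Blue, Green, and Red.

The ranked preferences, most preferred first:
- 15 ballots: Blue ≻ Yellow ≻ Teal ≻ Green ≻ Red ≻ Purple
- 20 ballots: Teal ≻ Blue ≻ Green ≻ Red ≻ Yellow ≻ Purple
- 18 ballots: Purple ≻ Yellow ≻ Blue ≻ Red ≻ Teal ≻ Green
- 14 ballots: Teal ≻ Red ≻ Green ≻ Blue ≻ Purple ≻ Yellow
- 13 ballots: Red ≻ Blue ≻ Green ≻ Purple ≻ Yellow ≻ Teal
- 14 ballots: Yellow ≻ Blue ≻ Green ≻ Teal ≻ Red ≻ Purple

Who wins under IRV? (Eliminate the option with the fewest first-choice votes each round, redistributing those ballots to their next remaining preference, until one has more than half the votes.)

Blue

Round 1: Teal 34, Purple 18, Yellow 14, Blue 15, Green 0, Red 13. Green eliminated.
Round 2: Teal 34, Purple 18, Yellow 14, Blue 15, Red 13. Red eliminated.
Round 3: Teal 34, Purple 18, Yellow 14, Blue 28. Yellow eliminated.
Round 4: Teal 34, Purple 18, Blue 42. Purple eliminated.
Round 5: Teal 34, Blue 60. Blue has a majority (≥48).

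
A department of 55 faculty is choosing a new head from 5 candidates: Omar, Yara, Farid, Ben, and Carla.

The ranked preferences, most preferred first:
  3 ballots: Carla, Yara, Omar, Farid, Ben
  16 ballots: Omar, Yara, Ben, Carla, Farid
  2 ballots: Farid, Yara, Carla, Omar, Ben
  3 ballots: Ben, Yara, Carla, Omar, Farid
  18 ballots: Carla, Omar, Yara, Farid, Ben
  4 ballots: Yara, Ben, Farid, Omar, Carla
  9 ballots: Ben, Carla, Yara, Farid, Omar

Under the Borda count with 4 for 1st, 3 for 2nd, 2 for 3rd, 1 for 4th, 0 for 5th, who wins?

Omar: 3×2 + 16×4 + 2×1 + 3×1 + 18×3 + 4×1 + 9×0 = 133
Yara: 3×3 + 16×3 + 2×3 + 3×3 + 18×2 + 4×4 + 9×2 = 142
Farid: 3×1 + 16×0 + 2×4 + 3×0 + 18×1 + 4×2 + 9×1 = 46
Ben: 3×0 + 16×2 + 2×0 + 3×4 + 18×0 + 4×3 + 9×4 = 92
Carla: 3×4 + 16×1 + 2×2 + 3×2 + 18×4 + 4×0 + 9×3 = 137

Yara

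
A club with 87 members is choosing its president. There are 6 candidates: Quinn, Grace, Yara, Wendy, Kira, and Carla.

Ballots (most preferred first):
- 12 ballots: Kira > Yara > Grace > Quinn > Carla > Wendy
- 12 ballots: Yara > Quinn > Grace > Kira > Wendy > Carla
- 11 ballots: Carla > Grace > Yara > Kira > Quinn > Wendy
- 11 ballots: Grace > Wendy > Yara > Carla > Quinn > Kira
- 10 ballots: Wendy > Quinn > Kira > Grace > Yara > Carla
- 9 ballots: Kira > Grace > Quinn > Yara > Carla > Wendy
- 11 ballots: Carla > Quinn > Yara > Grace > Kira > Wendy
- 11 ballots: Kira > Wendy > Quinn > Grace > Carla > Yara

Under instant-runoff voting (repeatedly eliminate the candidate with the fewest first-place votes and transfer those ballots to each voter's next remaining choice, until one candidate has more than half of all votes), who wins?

Yara

Round 1: Quinn 0, Grace 11, Yara 12, Wendy 10, Kira 32, Carla 22. Quinn eliminated.
Round 2: Grace 11, Yara 12, Wendy 10, Kira 32, Carla 22. Wendy eliminated.
Round 3: Grace 11, Yara 12, Kira 42, Carla 22. Grace eliminated.
Round 4: Yara 23, Kira 42, Carla 22. Carla eliminated.
Round 5: Yara 45, Kira 42. Yara has a majority (≥44).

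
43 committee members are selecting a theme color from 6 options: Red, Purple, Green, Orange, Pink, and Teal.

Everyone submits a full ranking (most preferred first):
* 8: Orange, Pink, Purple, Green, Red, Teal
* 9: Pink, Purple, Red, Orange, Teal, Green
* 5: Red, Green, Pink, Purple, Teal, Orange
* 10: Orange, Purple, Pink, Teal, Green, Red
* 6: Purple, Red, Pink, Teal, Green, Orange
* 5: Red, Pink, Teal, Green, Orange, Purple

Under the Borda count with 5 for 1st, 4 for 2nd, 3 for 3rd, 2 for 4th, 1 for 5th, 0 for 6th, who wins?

Pink

Red: 8×1 + 9×3 + 5×5 + 10×0 + 6×4 + 5×5 = 109
Purple: 8×3 + 9×4 + 5×2 + 10×4 + 6×5 + 5×0 = 140
Green: 8×2 + 9×0 + 5×4 + 10×1 + 6×1 + 5×2 = 62
Orange: 8×5 + 9×2 + 5×0 + 10×5 + 6×0 + 5×1 = 113
Pink: 8×4 + 9×5 + 5×3 + 10×3 + 6×3 + 5×4 = 160
Teal: 8×0 + 9×1 + 5×1 + 10×2 + 6×2 + 5×3 = 61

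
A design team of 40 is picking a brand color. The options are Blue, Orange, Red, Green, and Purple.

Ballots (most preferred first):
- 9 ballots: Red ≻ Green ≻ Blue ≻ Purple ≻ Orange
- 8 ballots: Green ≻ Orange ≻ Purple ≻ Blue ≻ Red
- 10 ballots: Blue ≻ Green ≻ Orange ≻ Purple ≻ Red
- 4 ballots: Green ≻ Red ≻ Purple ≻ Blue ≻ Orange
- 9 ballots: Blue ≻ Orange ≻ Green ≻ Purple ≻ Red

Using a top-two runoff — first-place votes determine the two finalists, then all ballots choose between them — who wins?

Green

Round 1 first-place votes: Blue 19, Orange 0, Red 9, Green 12, Purple 0. Blue and Green advance.
Runoff: Blue is ranked above Green on 19 ballots, Green above Blue on 21.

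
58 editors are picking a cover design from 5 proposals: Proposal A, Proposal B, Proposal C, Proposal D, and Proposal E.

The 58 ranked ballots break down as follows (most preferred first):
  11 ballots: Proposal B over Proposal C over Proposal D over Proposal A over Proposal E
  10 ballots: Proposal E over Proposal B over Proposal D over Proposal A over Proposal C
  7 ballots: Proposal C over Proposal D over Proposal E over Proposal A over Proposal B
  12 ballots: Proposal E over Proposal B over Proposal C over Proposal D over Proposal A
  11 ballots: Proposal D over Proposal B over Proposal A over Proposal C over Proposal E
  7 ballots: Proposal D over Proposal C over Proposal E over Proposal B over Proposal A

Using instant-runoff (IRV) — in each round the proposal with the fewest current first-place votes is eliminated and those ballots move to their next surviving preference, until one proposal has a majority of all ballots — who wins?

Round 1: Proposal A 0, Proposal B 11, Proposal C 7, Proposal D 18, Proposal E 22. Proposal A eliminated.
Round 2: Proposal B 11, Proposal C 7, Proposal D 18, Proposal E 22. Proposal C eliminated.
Round 3: Proposal B 11, Proposal D 25, Proposal E 22. Proposal B eliminated.
Round 4: Proposal D 36, Proposal E 22. Proposal D has a majority (≥30).

Proposal D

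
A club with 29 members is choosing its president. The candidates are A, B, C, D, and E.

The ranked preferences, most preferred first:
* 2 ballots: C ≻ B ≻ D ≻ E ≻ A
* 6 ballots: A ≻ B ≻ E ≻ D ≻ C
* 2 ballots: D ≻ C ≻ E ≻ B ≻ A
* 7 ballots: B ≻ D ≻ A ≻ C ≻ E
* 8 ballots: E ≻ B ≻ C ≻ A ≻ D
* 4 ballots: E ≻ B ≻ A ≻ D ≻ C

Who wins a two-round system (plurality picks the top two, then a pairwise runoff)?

B

Round 1 first-place votes: A 6, B 7, C 2, D 2, E 12. E and B advance.
Runoff: E is ranked above B on 14 ballots, B above E on 15.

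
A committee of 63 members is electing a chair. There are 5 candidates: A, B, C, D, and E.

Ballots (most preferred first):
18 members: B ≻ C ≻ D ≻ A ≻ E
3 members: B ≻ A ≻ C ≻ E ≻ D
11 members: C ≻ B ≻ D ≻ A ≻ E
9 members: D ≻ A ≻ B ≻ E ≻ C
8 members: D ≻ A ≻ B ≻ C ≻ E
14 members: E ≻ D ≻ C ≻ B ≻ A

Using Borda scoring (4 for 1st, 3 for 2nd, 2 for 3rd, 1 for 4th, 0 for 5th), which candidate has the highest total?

D

A: 18×1 + 3×3 + 11×1 + 9×3 + 8×3 + 14×0 = 89
B: 18×4 + 3×4 + 11×3 + 9×2 + 8×2 + 14×1 = 165
C: 18×3 + 3×2 + 11×4 + 9×0 + 8×1 + 14×2 = 140
D: 18×2 + 3×0 + 11×2 + 9×4 + 8×4 + 14×3 = 168
E: 18×0 + 3×1 + 11×0 + 9×1 + 8×0 + 14×4 = 68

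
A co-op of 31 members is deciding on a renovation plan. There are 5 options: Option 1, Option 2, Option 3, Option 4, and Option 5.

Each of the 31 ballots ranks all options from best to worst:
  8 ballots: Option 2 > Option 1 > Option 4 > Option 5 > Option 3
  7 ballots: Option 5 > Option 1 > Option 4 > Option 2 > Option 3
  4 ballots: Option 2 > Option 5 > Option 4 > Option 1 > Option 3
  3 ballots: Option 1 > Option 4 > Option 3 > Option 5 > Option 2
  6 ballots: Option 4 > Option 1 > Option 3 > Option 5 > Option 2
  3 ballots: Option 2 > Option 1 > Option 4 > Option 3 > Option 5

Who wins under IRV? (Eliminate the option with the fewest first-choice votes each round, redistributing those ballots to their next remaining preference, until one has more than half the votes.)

Option 4

Round 1: Option 1 3, Option 2 15, Option 3 0, Option 4 6, Option 5 7. Option 3 eliminated.
Round 2: Option 1 3, Option 2 15, Option 4 6, Option 5 7. Option 1 eliminated.
Round 3: Option 2 15, Option 4 9, Option 5 7. Option 5 eliminated.
Round 4: Option 2 15, Option 4 16. Option 4 has a majority (≥16).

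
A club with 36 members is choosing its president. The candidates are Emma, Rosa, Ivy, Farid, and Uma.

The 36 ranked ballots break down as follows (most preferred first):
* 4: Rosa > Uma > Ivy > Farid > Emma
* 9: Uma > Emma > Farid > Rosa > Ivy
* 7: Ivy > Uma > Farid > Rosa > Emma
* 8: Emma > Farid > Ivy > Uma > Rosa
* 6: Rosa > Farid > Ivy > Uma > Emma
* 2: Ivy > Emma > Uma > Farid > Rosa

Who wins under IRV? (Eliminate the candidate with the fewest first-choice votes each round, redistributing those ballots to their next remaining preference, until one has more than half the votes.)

Rosa

Round 1: Emma 8, Rosa 10, Ivy 9, Farid 0, Uma 9. Farid eliminated.
Round 2: Emma 8, Rosa 10, Ivy 9, Uma 9. Emma eliminated.
Round 3: Rosa 10, Ivy 17, Uma 9. Uma eliminated.
Round 4: Rosa 19, Ivy 17. Rosa has a majority (≥19).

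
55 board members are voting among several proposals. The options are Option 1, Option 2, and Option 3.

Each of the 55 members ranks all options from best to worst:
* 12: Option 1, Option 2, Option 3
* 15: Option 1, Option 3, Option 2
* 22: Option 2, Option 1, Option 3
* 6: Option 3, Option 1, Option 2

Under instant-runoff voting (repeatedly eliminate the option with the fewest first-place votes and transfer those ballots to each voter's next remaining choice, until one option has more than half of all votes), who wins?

Option 1

Round 1: Option 1 27, Option 2 22, Option 3 6. Option 3 eliminated.
Round 2: Option 1 33, Option 2 22. Option 1 has a majority (≥28).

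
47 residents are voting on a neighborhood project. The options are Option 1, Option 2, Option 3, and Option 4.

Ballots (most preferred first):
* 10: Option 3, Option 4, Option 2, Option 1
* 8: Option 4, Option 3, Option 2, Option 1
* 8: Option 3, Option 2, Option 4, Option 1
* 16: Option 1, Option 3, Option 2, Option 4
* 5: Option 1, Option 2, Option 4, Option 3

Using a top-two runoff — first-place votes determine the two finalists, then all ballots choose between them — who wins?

Option 3

Round 1 first-place votes: Option 1 21, Option 2 0, Option 3 18, Option 4 8. Option 1 and Option 3 advance.
Runoff: Option 1 is ranked above Option 3 on 21 ballots, Option 3 above Option 1 on 26.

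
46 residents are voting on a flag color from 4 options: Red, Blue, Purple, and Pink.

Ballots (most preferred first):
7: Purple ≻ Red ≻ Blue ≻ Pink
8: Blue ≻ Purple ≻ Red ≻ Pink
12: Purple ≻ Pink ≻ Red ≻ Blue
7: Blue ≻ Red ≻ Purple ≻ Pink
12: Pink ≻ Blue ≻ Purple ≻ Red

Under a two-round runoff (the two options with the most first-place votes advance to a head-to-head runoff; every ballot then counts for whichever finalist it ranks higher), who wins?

Round 1 first-place votes: Red 0, Blue 15, Purple 19, Pink 12. Purple and Blue advance.
Runoff: Purple is ranked above Blue on 19 ballots, Blue above Purple on 27.

Blue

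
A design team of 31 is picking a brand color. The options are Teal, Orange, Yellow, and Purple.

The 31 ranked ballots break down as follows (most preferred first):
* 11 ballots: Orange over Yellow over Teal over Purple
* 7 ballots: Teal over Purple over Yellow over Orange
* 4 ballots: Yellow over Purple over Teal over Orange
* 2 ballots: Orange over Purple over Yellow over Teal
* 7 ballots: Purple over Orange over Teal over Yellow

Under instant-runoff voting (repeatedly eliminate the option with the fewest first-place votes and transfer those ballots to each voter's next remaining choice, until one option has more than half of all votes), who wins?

Round 1: Teal 7, Orange 13, Yellow 4, Purple 7. Yellow eliminated.
Round 2: Teal 7, Orange 13, Purple 11. Teal eliminated.
Round 3: Orange 13, Purple 18. Purple has a majority (≥16).

Purple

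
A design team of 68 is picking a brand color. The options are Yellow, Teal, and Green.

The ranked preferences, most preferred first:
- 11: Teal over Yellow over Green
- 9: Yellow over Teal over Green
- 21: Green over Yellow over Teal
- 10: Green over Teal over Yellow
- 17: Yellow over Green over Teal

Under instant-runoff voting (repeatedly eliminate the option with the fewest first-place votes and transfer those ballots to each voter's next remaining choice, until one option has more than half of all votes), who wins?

Round 1: Yellow 26, Teal 11, Green 31. Teal eliminated.
Round 2: Yellow 37, Green 31. Yellow has a majority (≥35).

Yellow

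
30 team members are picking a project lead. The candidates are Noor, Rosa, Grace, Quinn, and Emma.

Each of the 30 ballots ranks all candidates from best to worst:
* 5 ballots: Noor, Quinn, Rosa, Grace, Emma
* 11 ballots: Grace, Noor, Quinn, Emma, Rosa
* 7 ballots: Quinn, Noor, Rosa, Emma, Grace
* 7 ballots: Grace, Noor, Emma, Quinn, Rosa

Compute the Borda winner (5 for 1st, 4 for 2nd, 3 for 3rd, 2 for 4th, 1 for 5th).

Noor

Noor: 5×5 + 11×4 + 7×4 + 7×4 = 125
Rosa: 5×3 + 11×1 + 7×3 + 7×1 = 54
Grace: 5×2 + 11×5 + 7×1 + 7×5 = 107
Quinn: 5×4 + 11×3 + 7×5 + 7×2 = 102
Emma: 5×1 + 11×2 + 7×2 + 7×3 = 62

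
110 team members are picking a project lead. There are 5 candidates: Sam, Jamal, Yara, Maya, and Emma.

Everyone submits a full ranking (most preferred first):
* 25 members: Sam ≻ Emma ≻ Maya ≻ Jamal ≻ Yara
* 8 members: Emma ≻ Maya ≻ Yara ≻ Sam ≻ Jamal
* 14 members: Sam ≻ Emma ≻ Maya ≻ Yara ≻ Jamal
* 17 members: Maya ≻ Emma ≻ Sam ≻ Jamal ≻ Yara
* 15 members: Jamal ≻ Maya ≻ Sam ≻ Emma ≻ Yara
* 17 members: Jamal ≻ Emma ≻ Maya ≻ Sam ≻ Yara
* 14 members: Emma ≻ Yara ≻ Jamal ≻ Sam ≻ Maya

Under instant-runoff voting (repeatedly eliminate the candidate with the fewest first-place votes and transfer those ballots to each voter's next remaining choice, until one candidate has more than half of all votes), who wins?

Emma

Round 1: Sam 39, Jamal 32, Yara 0, Maya 17, Emma 22. Yara eliminated.
Round 2: Sam 39, Jamal 32, Maya 17, Emma 22. Maya eliminated.
Round 3: Sam 39, Jamal 32, Emma 39. Jamal eliminated.
Round 4: Sam 54, Emma 56. Emma has a majority (≥56).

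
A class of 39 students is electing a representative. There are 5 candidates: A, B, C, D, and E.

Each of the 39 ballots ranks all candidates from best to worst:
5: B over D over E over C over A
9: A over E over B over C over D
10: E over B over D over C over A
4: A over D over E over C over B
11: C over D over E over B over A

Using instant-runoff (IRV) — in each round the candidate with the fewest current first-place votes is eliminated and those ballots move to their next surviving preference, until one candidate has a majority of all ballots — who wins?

E

Round 1: A 13, B 5, C 11, D 0, E 10. D eliminated.
Round 2: A 13, B 5, C 11, E 10. B eliminated.
Round 3: A 13, C 11, E 15. C eliminated.
Round 4: A 13, E 26. E has a majority (≥20).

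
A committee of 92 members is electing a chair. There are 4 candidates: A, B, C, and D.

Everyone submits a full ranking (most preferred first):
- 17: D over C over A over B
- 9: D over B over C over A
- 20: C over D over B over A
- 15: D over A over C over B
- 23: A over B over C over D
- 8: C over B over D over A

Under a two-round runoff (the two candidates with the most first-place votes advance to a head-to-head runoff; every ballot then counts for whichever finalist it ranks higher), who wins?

C

Round 1 first-place votes: A 23, B 0, C 28, D 41. D and C advance.
Runoff: D is ranked above C on 41 ballots, C above D on 51.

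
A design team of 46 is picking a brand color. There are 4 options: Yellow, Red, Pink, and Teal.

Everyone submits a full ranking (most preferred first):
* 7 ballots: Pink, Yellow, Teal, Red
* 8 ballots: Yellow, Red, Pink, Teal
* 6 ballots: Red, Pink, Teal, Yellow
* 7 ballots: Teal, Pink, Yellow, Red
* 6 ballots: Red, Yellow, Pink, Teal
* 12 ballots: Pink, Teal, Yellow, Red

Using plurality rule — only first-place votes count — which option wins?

First-place votes: Yellow 8, Red 12, Pink 19, Teal 7.

Pink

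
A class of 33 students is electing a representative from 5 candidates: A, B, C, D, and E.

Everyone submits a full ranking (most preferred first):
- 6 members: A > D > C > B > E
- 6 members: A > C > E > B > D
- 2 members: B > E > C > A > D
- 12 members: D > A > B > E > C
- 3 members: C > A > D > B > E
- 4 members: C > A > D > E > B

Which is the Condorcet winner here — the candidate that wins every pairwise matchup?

A vs B: 31–2
A vs C: 24–9
A vs D: 21–12
A vs E: 31–2
A beats every other candidate.

A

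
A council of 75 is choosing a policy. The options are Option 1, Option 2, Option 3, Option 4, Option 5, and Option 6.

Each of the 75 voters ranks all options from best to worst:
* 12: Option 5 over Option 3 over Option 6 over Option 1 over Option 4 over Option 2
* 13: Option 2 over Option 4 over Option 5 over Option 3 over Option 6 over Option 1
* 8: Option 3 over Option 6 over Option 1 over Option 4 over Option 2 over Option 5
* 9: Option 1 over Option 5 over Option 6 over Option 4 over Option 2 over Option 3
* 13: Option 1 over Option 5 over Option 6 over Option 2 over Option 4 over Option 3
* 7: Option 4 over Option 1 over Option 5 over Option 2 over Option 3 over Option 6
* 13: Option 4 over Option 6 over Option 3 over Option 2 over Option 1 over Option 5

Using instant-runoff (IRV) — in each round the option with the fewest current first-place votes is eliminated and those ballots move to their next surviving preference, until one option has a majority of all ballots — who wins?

Option 1

Round 1: Option 1 22, Option 2 13, Option 3 8, Option 4 20, Option 5 12, Option 6 0. Option 6 eliminated.
Round 2: Option 1 22, Option 2 13, Option 3 8, Option 4 20, Option 5 12. Option 3 eliminated.
Round 3: Option 1 30, Option 2 13, Option 4 20, Option 5 12. Option 5 eliminated.
Round 4: Option 1 42, Option 2 13, Option 4 20. Option 1 has a majority (≥38).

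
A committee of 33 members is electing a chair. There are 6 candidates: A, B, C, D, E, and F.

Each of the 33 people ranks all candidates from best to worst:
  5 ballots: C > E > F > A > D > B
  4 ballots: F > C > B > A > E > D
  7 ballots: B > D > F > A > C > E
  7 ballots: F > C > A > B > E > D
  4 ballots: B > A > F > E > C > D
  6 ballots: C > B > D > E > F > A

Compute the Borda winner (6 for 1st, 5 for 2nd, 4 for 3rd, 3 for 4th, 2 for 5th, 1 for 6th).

A: 5×3 + 4×3 + 7×3 + 7×4 + 4×5 + 6×1 = 102
B: 5×1 + 4×4 + 7×6 + 7×3 + 4×6 + 6×5 = 138
C: 5×6 + 4×5 + 7×2 + 7×5 + 4×2 + 6×6 = 143
D: 5×2 + 4×1 + 7×5 + 7×1 + 4×1 + 6×4 = 84
E: 5×5 + 4×2 + 7×1 + 7×2 + 4×3 + 6×3 = 84
F: 5×4 + 4×6 + 7×4 + 7×6 + 4×4 + 6×2 = 142

C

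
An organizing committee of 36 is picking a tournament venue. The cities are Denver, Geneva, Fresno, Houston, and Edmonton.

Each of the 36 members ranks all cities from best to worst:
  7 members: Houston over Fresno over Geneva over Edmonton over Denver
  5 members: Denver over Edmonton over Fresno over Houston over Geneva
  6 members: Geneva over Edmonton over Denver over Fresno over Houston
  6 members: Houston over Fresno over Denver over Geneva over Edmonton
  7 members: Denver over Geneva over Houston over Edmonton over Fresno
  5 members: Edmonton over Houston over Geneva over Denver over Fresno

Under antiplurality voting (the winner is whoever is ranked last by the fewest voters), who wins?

Geneva

Last-place votes: Denver 7, Geneva 5, Fresno 12, Houston 6, Edmonton 6.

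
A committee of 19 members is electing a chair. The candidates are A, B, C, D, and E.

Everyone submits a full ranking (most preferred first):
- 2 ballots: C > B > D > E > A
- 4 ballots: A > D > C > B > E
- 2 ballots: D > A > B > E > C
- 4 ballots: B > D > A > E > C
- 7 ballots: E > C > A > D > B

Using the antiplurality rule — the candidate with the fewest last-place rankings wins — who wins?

Last-place votes: A 2, B 7, C 6, D 0, E 4.

D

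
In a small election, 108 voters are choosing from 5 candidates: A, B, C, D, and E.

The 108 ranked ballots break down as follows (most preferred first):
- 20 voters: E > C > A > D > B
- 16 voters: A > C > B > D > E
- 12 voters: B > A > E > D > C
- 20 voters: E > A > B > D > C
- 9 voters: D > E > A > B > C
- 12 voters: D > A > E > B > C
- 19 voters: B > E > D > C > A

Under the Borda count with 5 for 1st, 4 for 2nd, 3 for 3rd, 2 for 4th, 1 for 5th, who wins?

A: 20×3 + 16×5 + 12×4 + 20×4 + 9×3 + 12×4 + 19×1 = 362
B: 20×1 + 16×3 + 12×5 + 20×3 + 9×2 + 12×2 + 19×5 = 325
C: 20×4 + 16×4 + 12×1 + 20×1 + 9×1 + 12×1 + 19×2 = 235
D: 20×2 + 16×2 + 12×2 + 20×2 + 9×5 + 12×5 + 19×3 = 298
E: 20×5 + 16×1 + 12×3 + 20×5 + 9×4 + 12×3 + 19×4 = 400

E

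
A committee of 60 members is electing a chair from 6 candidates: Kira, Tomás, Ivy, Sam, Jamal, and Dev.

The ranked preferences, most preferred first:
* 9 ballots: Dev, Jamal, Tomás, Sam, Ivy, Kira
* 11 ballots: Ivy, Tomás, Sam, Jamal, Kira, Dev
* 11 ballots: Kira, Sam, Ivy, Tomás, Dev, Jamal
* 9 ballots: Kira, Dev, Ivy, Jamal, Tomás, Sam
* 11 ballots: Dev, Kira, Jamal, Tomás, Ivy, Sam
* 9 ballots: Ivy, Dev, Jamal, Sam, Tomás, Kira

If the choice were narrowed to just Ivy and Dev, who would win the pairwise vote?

Ivy

Ivy is ranked above Dev on 31 ballots; Dev above Ivy on 29.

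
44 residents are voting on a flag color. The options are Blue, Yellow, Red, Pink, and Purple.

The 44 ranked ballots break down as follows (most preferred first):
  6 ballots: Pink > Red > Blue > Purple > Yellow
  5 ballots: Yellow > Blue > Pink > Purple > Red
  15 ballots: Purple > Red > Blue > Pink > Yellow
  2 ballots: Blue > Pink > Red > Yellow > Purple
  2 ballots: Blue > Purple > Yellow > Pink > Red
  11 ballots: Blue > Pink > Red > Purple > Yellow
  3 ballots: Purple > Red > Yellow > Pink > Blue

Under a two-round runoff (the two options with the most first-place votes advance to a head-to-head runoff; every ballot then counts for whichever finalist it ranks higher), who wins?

Round 1 first-place votes: Blue 15, Yellow 5, Red 0, Pink 6, Purple 18. Purple and Blue advance.
Runoff: Purple is ranked above Blue on 18 ballots, Blue above Purple on 26.

Blue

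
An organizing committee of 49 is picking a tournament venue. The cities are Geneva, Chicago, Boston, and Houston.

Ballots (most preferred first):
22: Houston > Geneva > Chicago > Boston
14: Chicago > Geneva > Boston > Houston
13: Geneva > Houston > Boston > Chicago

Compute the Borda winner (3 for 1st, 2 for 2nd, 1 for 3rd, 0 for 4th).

Geneva: 22×2 + 14×2 + 13×3 = 111
Chicago: 22×1 + 14×3 + 13×0 = 64
Boston: 22×0 + 14×1 + 13×1 = 27
Houston: 22×3 + 14×0 + 13×2 = 92

Geneva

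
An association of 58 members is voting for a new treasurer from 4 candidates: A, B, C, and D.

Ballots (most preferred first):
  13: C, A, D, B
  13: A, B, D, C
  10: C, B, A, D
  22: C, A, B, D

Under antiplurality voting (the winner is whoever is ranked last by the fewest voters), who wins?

Last-place votes: A 0, B 13, C 13, D 32.

A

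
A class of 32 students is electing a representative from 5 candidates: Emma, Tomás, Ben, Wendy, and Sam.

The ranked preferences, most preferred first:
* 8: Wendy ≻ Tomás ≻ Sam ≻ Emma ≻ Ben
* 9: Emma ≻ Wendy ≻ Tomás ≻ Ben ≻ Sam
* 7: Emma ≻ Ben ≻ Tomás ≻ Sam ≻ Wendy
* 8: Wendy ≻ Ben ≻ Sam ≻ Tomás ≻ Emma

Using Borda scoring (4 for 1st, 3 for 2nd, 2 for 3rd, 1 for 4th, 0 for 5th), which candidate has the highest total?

Emma: 8×1 + 9×4 + 7×4 + 8×0 = 72
Tomás: 8×3 + 9×2 + 7×2 + 8×1 = 64
Ben: 8×0 + 9×1 + 7×3 + 8×3 = 54
Wendy: 8×4 + 9×3 + 7×0 + 8×4 = 91
Sam: 8×2 + 9×0 + 7×1 + 8×2 = 39

Wendy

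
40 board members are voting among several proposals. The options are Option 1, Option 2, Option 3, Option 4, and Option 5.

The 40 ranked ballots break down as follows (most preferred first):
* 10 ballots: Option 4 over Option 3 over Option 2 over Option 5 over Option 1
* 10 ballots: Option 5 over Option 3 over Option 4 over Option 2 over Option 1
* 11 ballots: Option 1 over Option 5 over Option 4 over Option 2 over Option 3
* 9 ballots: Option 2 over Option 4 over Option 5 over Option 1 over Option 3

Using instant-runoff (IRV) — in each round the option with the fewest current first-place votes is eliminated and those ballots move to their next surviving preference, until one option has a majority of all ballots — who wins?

Round 1: Option 1 11, Option 2 9, Option 3 0, Option 4 10, Option 5 10. Option 3 eliminated.
Round 2: Option 1 11, Option 2 9, Option 4 10, Option 5 10. Option 2 eliminated.
Round 3: Option 1 11, Option 4 19, Option 5 10. Option 5 eliminated.
Round 4: Option 1 11, Option 4 29. Option 4 has a majority (≥21).

Option 4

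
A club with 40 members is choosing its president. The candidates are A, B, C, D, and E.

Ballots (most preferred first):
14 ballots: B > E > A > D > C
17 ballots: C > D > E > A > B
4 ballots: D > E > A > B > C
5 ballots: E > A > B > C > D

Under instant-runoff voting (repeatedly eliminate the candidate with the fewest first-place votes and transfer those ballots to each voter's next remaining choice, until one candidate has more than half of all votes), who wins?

Round 1: A 0, B 14, C 17, D 4, E 5. A eliminated.
Round 2: B 14, C 17, D 4, E 5. D eliminated.
Round 3: B 14, C 17, E 9. E eliminated.
Round 4: B 23, C 17. B has a majority (≥21).

B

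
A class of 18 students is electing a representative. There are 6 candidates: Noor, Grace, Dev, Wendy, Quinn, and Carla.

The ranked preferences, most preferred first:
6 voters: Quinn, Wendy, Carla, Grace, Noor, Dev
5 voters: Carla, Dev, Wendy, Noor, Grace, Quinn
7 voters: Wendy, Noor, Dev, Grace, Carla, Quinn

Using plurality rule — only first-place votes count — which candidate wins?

First-place votes: Noor 0, Grace 0, Dev 0, Wendy 7, Quinn 6, Carla 5.

Wendy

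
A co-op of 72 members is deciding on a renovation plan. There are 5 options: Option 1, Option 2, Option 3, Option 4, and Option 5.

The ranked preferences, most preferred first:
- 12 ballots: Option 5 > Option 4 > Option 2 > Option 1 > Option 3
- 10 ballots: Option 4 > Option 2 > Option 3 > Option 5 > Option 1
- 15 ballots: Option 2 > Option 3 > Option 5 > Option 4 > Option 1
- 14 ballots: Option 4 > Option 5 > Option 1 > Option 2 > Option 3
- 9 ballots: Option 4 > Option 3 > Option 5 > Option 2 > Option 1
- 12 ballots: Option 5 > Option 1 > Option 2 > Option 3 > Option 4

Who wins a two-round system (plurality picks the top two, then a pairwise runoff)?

Round 1 first-place votes: Option 1 0, Option 2 15, Option 3 0, Option 4 33, Option 5 24. Option 4 and Option 5 advance.
Runoff: Option 4 is ranked above Option 5 on 33 ballots, Option 5 above Option 4 on 39.

Option 5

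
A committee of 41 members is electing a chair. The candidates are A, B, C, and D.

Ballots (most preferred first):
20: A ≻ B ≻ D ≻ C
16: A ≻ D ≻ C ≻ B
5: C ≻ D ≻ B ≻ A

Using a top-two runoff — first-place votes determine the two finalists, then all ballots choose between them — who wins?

A

Round 1 first-place votes: A 36, B 0, C 5, D 0. A and C advance.
Runoff: A is ranked above C on 36 ballots, C above A on 5.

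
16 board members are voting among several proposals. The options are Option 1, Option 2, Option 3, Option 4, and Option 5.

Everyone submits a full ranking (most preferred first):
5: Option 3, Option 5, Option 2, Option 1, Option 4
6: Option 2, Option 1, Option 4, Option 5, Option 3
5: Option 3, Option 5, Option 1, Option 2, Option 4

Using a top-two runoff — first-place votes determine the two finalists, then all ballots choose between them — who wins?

Round 1 first-place votes: Option 1 0, Option 2 6, Option 3 10, Option 4 0, Option 5 0. Option 3 and Option 2 advance.
Runoff: Option 3 is ranked above Option 2 on 10 ballots, Option 2 above Option 3 on 6.

Option 3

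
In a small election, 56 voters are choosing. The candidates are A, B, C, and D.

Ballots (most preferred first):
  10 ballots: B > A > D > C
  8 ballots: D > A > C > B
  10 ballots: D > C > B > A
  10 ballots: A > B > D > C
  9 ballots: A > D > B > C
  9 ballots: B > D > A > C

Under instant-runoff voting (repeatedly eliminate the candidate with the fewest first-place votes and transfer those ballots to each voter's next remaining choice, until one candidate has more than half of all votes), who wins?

B

Round 1: A 19, B 19, C 0, D 18. C eliminated.
Round 2: A 19, B 19, D 18. D eliminated.
Round 3: A 27, B 29. B has a majority (≥29).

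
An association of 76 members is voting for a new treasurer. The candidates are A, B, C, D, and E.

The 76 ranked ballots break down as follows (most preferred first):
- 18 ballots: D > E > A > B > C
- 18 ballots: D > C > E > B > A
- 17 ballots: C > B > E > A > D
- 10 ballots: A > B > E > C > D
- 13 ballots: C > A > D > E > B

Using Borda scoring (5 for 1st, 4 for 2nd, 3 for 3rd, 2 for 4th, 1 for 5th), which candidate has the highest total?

A: 18×3 + 18×1 + 17×2 + 10×5 + 13×4 = 208
B: 18×2 + 18×2 + 17×4 + 10×4 + 13×1 = 193
C: 18×1 + 18×4 + 17×5 + 10×2 + 13×5 = 260
D: 18×5 + 18×5 + 17×1 + 10×1 + 13×3 = 246
E: 18×4 + 18×3 + 17×3 + 10×3 + 13×2 = 233

C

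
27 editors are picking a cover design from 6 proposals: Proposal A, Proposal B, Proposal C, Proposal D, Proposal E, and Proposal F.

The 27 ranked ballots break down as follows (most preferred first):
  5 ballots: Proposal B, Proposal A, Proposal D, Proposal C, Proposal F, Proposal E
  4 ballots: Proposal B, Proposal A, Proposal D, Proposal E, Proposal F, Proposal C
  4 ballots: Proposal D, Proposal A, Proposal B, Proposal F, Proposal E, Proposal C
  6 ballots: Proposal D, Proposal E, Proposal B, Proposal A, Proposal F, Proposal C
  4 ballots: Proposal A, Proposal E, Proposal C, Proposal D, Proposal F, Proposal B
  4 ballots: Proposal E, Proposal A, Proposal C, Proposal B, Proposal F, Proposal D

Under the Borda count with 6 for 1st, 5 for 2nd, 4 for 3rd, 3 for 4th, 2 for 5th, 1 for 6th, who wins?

Proposal A

Proposal A: 5×5 + 4×5 + 4×5 + 6×3 + 4×6 + 4×5 = 127
Proposal B: 5×6 + 4×6 + 4×4 + 6×4 + 4×1 + 4×3 = 110
Proposal C: 5×3 + 4×1 + 4×1 + 6×1 + 4×4 + 4×4 = 61
Proposal D: 5×4 + 4×4 + 4×6 + 6×6 + 4×3 + 4×1 = 112
Proposal E: 5×1 + 4×3 + 4×2 + 6×5 + 4×5 + 4×6 = 99
Proposal F: 5×2 + 4×2 + 4×3 + 6×2 + 4×2 + 4×2 = 58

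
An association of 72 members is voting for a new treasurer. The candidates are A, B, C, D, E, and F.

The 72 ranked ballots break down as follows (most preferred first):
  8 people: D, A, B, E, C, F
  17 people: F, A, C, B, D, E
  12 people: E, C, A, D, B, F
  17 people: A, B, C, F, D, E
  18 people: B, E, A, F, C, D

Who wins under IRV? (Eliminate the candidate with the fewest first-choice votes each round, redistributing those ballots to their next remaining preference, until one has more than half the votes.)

A

Round 1: A 17, B 18, C 0, D 8, E 12, F 17. C eliminated.
Round 2: A 17, B 18, D 8, E 12, F 17. D eliminated.
Round 3: A 25, B 18, E 12, F 17. E eliminated.
Round 4: A 37, B 18, F 17. A has a majority (≥37).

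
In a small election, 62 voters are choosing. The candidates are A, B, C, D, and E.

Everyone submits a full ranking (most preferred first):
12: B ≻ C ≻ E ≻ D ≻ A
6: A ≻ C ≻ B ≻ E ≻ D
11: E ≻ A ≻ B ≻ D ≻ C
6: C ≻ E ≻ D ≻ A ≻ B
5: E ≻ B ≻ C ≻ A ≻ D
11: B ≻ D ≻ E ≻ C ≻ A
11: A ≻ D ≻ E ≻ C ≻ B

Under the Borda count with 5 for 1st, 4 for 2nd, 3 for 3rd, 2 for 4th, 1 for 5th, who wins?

E

A: 12×1 + 6×5 + 11×4 + 6×2 + 5×2 + 11×1 + 11×5 = 174
B: 12×5 + 6×3 + 11×3 + 6×1 + 5×4 + 11×5 + 11×1 = 203
C: 12×4 + 6×4 + 11×1 + 6×5 + 5×3 + 11×2 + 11×2 = 172
D: 12×2 + 6×1 + 11×2 + 6×3 + 5×1 + 11×4 + 11×4 = 163
E: 12×3 + 6×2 + 11×5 + 6×4 + 5×5 + 11×3 + 11×3 = 218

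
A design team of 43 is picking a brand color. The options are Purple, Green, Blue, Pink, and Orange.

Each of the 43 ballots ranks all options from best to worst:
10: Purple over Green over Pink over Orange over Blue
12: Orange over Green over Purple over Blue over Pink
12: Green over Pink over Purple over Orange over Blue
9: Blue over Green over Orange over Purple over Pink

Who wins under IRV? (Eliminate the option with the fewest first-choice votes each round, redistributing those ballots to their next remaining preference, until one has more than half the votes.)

Green

Round 1: Purple 10, Green 12, Blue 9, Pink 0, Orange 12. Pink eliminated.
Round 2: Purple 10, Green 12, Blue 9, Orange 12. Blue eliminated.
Round 3: Purple 10, Green 21, Orange 12. Purple eliminated.
Round 4: Green 31, Orange 12. Green has a majority (≥22).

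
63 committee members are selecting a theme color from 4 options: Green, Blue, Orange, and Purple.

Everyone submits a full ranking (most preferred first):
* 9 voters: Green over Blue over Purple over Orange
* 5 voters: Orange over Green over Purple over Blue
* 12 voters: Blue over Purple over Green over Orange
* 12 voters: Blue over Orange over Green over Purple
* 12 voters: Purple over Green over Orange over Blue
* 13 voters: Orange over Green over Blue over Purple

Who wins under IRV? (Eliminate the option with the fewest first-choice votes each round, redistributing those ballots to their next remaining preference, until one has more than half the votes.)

Blue

Round 1: Green 9, Blue 24, Orange 18, Purple 12. Green eliminated.
Round 2: Blue 33, Orange 18, Purple 12. Blue has a majority (≥32).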